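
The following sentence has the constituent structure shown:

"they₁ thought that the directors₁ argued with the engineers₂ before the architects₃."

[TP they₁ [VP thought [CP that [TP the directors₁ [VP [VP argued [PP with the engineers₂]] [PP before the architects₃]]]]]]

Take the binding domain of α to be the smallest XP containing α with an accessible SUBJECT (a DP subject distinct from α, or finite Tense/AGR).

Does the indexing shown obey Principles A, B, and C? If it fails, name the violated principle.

The two coindexed NPs are *they₁* and *the directors₁*.
*the directors₁* is an R-expression. Principle C requires it to be free everywhere.
*they₁* c-commands it and carries the same index.
The R-expression is bound → Principle C violation.

Principle C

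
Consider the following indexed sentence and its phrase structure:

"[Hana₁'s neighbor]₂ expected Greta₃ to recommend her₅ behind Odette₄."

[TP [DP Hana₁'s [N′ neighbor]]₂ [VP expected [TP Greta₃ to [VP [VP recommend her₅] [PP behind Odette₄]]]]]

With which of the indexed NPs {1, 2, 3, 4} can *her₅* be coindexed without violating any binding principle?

*her* is a pronoun, so Principle B applies: it must be free in its binding domain.
Binding domain of *her₅*: the embedded TP, whose subject is Greta₃.
*Hana₁* and the pronoun do not c-command one another → neither Principle B nor Principle C is at stake; coindexation permitted.
*[Hana₁'s neighbor]₂* c-commands the pronoun but from outside its binding domain, and is not c-commanded by it → coindexation permitted.
*Greta₃* c-commands the pronoun within its binding domain → coindexation would violate Principle B.
*Odette₄* and the pronoun do not c-command one another → neither Principle B nor Principle C is at stake; coindexation permitted.

{1, 2, 4}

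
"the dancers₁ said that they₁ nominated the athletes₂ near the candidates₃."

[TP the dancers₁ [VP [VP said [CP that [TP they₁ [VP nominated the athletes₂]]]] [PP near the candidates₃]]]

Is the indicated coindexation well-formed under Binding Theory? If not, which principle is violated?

grammatical

The two coindexed NPs are *the dancers₁* and *they₁*.
*they₁* is a pronoun; nothing c-commands it within its binding domain (the embedded TP.), so Principle B holds trivially.
*the dancers₁* is an R-expression; *they₁* does not c-command it, and no other NP shares its index, so Principle C is satisfied.
All principles are respected.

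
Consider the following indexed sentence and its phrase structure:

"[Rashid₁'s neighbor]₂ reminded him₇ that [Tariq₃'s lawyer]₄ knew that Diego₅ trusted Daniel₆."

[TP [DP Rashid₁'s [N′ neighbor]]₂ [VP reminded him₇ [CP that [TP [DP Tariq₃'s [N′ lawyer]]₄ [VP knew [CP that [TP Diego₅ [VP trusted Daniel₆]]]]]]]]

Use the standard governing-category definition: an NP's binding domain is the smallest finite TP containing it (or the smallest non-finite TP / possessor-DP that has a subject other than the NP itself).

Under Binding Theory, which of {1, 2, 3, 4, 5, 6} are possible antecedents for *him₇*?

{1}

*him* is a pronoun, so Principle B applies: it must be free in its binding domain.
Binding domain of *him₇*: the matrix TP, whose subject is [Rashid₁'s neighbor]₂.
*Rashid₁* and the pronoun do not c-command one another → neither Principle B nor Principle C is at stake; coindexation permitted.
*[Rashid₁'s neighbor]₂* c-commands the pronoun within its binding domain → coindexation would violate Principle B.
*Tariq₃*: the pronoun c-commands this R-expression → coindexation would violate Principle C on *Tariq₃*.
*[Tariq₃'s lawyer]₄*: the pronoun c-commands this R-expression → coindexation would violate Principle C on *[Tariq₃'s lawyer]₄*.
*Diego₅*: the pronoun c-commands this R-expression → coindexation would violate Principle C on *Diego₅*.
*Daniel₆*: the pronoun c-commands this R-expression → coindexation would violate Principle C on *Daniel₆*.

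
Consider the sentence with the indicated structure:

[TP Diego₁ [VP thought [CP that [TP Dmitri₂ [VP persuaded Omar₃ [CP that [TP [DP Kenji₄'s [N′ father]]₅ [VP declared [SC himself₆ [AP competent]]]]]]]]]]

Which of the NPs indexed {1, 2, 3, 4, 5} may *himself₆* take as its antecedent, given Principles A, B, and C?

{5}

*himself* is an anaphor, so Principle A applies: it must be bound in its binding domain.
Binding domain of *himself₆*: the embedded TP, whose subject is [Kenji₄'s father]₅.
*Diego₁* c-commands the anaphor but is outside its binding domain → cannot satisfy Principle A.
*Dmitri₂* c-commands the anaphor but is outside its binding domain → cannot satisfy Principle A.
*Omar₃* c-commands the anaphor but is outside its binding domain → cannot satisfy Principle A.
*Kenji₄* does not c-command the anaphor → cannot bind it.
*[Kenji₄'s father]₅* c-commands the anaphor within its binding domain → licit binder.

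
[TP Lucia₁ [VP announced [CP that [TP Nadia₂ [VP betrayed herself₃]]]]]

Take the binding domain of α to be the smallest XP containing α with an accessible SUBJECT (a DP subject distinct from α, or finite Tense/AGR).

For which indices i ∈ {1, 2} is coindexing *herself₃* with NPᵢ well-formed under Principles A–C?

*herself* is an anaphor, so Principle A applies: it must be bound in its binding domain.
Binding domain of *herself₃*: the embedded TP, whose subject is Nadia₂.
*Lucia₁* c-commands the anaphor but is outside its binding domain → cannot satisfy Principle A.
*Nadia₂* c-commands the anaphor within its binding domain → licit binder.

{2}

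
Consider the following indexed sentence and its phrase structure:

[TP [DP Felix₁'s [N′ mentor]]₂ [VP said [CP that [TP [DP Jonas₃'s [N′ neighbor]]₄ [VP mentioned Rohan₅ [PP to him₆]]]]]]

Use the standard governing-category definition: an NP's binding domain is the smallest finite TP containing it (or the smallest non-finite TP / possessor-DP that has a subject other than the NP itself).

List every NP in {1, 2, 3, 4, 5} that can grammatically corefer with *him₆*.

*him* is a pronoun, so Principle B applies: it must be free in its binding domain.
Binding domain of *him₆*: the embedded TP, whose subject is [Jonas₃'s neighbor]₄.
*Felix₁* and the pronoun do not c-command one another → neither Principle B nor Principle C is at stake; coindexation permitted.
*[Felix₁'s mentor]₂* c-commands the pronoun but from outside its binding domain, and is not c-commanded by it → coindexation permitted.
*Jonas₃* and the pronoun do not c-command one another → neither Principle B nor Principle C is at stake; coindexation permitted.
*[Jonas₃'s neighbor]₄* c-commands the pronoun within its binding domain → coindexation would violate Principle B.
*Rohan₅* c-commands the pronoun within its binding domain → coindexation would violate Principle B.

{1, 2, 3}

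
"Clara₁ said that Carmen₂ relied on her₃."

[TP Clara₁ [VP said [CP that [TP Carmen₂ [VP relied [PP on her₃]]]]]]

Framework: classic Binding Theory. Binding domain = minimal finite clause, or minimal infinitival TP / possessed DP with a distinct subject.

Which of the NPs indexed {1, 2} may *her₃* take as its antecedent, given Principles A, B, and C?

*her* is a pronoun, so Principle B applies: it must be free in its binding domain.
Binding domain of *her₃*: the embedded TP, whose subject is Carmen₂.
*Clara₁* c-commands the pronoun but from outside its binding domain, and is not c-commanded by it → coindexation permitted.
*Carmen₂* c-commands the pronoun within its binding domain → coindexation would violate Principle B.

{1}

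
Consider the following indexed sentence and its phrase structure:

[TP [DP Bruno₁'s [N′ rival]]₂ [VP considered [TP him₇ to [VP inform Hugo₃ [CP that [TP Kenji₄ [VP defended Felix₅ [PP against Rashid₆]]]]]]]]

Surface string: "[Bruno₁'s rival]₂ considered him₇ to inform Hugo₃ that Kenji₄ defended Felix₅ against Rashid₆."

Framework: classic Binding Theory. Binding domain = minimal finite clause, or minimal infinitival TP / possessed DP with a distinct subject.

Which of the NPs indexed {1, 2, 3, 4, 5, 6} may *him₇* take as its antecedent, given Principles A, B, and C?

*him* is a pronoun, so Principle B applies: it must be free in its binding domain.
Binding domain of *him₇*: the matrix TP, whose subject is [Bruno₁'s rival]₂.
*Bruno₁* and the pronoun do not c-command one another → neither Principle B nor Principle C is at stake; coindexation permitted.
*[Bruno₁'s rival]₂* c-commands the pronoun within its binding domain → coindexation would violate Principle B.
*Hugo₃*: the pronoun c-commands this R-expression → coindexation would violate Principle C on *Hugo₃*.
*Kenji₄*: the pronoun c-commands this R-expression → coindexation would violate Principle C on *Kenji₄*.
*Felix₅*: the pronoun c-commands this R-expression → coindexation would violate Principle C on *Felix₅*.
*Rashid₆*: the pronoun c-commands this R-expression → coindexation would violate Principle C on *Rashid₆*.

{1}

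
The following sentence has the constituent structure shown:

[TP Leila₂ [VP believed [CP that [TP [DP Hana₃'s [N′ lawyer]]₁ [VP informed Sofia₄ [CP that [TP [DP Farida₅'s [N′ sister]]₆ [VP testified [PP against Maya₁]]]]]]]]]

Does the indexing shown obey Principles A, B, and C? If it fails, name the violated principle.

Principle C

The two coindexed NPs are *[Hana₃'s lawyer]₁* and *Maya₁*.
*Maya₁* is an R-expression. Principle C requires it to be free everywhere.
*[Hana₃'s lawyer]₁* c-commands it and carries the same index.
The R-expression is bound → Principle C violation.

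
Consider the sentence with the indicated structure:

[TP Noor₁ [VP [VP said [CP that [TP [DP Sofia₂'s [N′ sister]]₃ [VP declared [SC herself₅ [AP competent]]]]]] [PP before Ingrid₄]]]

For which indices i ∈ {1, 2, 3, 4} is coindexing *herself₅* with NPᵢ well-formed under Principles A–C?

{3}

*herself* is an anaphor, so Principle A applies: it must be bound in its binding domain.
Binding domain of *herself₅*: the embedded TP, whose subject is [Sofia₂'s sister]₃.
*Noor₁* c-commands the anaphor but is outside its binding domain → cannot satisfy Principle A.
*Sofia₂* does not c-command the anaphor → cannot bind it.
*[Sofia₂'s sister]₃* c-commands the anaphor within its binding domain → licit binder.
*Ingrid₄* does not c-command the anaphor → cannot bind it.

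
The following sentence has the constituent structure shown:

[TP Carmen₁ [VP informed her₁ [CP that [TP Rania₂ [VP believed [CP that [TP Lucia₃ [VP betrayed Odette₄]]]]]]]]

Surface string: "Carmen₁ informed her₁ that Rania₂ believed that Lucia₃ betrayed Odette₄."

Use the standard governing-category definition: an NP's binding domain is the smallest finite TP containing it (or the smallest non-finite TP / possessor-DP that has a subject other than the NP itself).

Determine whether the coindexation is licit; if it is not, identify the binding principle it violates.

Principle B

The two coindexed NPs are *Carmen₁* and *her₁*.
*her₁* is a pronoun. Its binding domain is the matrix TP, whose subject is Carmen₁.
*Carmen₁* c-commands it within that domain and carries the same index.
The pronoun is locally bound → Principle B violation.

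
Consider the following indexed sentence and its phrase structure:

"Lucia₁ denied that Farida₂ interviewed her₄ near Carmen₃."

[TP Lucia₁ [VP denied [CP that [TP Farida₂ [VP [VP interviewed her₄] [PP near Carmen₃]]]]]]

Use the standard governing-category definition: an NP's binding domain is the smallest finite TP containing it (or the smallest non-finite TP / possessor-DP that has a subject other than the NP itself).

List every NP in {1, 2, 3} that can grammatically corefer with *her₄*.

{1, 3}

*her* is a pronoun, so Principle B applies: it must be free in its binding domain.
Binding domain of *her₄*: the embedded TP, whose subject is Farida₂.
*Lucia₁* c-commands the pronoun but from outside its binding domain, and is not c-commanded by it → coindexation permitted.
*Farida₂* c-commands the pronoun within its binding domain → coindexation would violate Principle B.
*Carmen₃* and the pronoun do not c-command one another → neither Principle B nor Principle C is at stake; coindexation permitted.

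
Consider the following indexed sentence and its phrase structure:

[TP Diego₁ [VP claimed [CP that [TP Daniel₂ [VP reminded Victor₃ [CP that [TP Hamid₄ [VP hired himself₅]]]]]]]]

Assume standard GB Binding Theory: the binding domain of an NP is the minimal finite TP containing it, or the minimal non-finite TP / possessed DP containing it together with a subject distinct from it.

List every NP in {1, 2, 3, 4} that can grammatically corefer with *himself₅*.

*himself* is an anaphor, so Principle A applies: it must be bound in its binding domain.
Binding domain of *himself₅*: the embedded TP, whose subject is Hamid₄.
*Diego₁* c-commands the anaphor but is outside its binding domain → cannot satisfy Principle A.
*Daniel₂* c-commands the anaphor but is outside its binding domain → cannot satisfy Principle A.
*Victor₃* c-commands the anaphor but is outside its binding domain → cannot satisfy Principle A.
*Hamid₄* c-commands the anaphor within its binding domain → licit binder.

{4}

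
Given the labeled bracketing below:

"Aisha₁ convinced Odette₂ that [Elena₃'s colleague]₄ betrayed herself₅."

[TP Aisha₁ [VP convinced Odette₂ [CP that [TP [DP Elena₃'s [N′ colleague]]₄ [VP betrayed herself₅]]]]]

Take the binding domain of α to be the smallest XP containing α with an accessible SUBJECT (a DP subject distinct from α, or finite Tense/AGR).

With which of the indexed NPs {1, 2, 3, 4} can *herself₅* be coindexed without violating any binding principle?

{4}

*herself* is an anaphor, so Principle A applies: it must be bound in its binding domain.
Binding domain of *herself₅*: the embedded TP, whose subject is [Elena₃'s colleague]₄.
*Aisha₁* c-commands the anaphor but is outside its binding domain → cannot satisfy Principle A.
*Odette₂* c-commands the anaphor but is outside its binding domain → cannot satisfy Principle A.
*Elena₃* does not c-command the anaphor → cannot bind it.
*[Elena₃'s colleague]₄* c-commands the anaphor within its binding domain → licit binder.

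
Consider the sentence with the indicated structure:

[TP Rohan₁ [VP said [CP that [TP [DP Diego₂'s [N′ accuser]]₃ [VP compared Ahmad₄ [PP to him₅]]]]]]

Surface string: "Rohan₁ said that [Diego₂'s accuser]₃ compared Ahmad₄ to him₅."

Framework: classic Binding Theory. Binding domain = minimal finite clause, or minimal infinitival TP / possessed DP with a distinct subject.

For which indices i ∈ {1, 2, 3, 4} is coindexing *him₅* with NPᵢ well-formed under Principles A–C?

{1, 2}

*him* is a pronoun, so Principle B applies: it must be free in its binding domain.
Binding domain of *him₅*: the embedded TP, whose subject is [Diego₂'s accuser]₃.
*Rohan₁* c-commands the pronoun but from outside its binding domain, and is not c-commanded by it → coindexation permitted.
*Diego₂* and the pronoun do not c-command one another → neither Principle B nor Principle C is at stake; coindexation permitted.
*[Diego₂'s accuser]₃* c-commands the pronoun within its binding domain → coindexation would violate Principle B.
*Ahmad₄* c-commands the pronoun within its binding domain → coindexation would violate Principle B.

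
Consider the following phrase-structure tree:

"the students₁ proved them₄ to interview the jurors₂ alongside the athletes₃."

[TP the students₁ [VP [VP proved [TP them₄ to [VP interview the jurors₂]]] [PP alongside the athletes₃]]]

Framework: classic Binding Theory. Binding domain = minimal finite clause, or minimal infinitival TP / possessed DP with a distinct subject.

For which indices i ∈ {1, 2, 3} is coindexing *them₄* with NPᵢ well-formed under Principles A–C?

*them* is a pronoun, so Principle B applies: it must be free in its binding domain.
Binding domain of *them₄*: the matrix TP, whose subject is the students₁.
*the students₁* c-commands the pronoun within its binding domain → coindexation would violate Principle B.
*the jurors₂*: the pronoun c-commands this R-expression → coindexation would violate Principle C on *the jurors₂*.
*the athletes₃* and the pronoun do not c-command one another → neither Principle B nor Principle C is at stake; coindexation permitted.

{3}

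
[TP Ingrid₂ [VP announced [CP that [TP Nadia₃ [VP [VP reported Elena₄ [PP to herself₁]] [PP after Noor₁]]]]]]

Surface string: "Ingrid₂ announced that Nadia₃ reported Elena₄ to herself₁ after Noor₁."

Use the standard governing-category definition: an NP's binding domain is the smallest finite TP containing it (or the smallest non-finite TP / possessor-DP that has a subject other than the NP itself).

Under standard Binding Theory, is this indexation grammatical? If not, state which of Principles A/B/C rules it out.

Principle A

The two coindexed NPs are *Noor₁* and *herself₁*.
*herself₁* is an anaphor. Principle A requires it to be bound within its binding domain — the embedded TP, whose subject is Nadia₃.
Within that domain it is c-commanded by *Nadia₃*, *Elena₄*, none of which share its index.
*Noor₁* does not c-command the anaphor at all.
The anaphor is unbound in its domain → Principle A violation.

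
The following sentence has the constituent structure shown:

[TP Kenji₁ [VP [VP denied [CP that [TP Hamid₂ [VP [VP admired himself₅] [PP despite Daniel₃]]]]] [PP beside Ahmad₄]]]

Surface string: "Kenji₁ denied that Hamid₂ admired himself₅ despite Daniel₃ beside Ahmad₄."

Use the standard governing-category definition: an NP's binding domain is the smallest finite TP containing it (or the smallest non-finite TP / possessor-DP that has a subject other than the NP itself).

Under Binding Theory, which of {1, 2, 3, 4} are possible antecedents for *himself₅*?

{2}

*himself* is an anaphor, so Principle A applies: it must be bound in its binding domain.
Binding domain of *himself₅*: the embedded TP, whose subject is Hamid₂.
*Kenji₁* c-commands the anaphor but is outside its binding domain → cannot satisfy Principle A.
*Hamid₂* c-commands the anaphor within its binding domain → licit binder.
*Daniel₃* does not c-command the anaphor → cannot bind it.
*Ahmad₄* does not c-command the anaphor → cannot bind it.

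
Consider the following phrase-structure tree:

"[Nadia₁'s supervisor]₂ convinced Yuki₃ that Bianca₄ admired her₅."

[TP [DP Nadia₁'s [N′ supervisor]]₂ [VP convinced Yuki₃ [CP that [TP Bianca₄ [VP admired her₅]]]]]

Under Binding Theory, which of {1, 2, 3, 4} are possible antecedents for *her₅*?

{1, 2, 3}

*her* is a pronoun, so Principle B applies: it must be free in its binding domain.
Binding domain of *her₅*: the embedded TP, whose subject is Bianca₄.
*Nadia₁* and the pronoun do not c-command one another → neither Principle B nor Principle C is at stake; coindexation permitted.
*[Nadia₁'s supervisor]₂* c-commands the pronoun but from outside its binding domain, and is not c-commanded by it → coindexation permitted.
*Yuki₃* c-commands the pronoun but from outside its binding domain, and is not c-commanded by it → coindexation permitted.
*Bianca₄* c-commands the pronoun within its binding domain → coindexation would violate Principle B.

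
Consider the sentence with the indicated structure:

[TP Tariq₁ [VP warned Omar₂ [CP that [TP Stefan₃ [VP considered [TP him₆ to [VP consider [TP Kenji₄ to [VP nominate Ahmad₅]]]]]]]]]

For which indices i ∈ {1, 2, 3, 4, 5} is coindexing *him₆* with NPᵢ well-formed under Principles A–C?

*him* is a pronoun, so Principle B applies: it must be free in its binding domain.
Binding domain of *him₆*: the embedded TP, whose subject is Stefan₃.
*Tariq₁* c-commands the pronoun but from outside its binding domain, and is not c-commanded by it → coindexation permitted.
*Omar₂* c-commands the pronoun but from outside its binding domain, and is not c-commanded by it → coindexation permitted.
*Stefan₃* c-commands the pronoun within its binding domain → coindexation would violate Principle B.
*Kenji₄*: the pronoun c-commands this R-expression → coindexation would violate Principle C on *Kenji₄*.
*Ahmad₅*: the pronoun c-commands this R-expression → coindexation would violate Principle C on *Ahmad₅*.

{1, 2}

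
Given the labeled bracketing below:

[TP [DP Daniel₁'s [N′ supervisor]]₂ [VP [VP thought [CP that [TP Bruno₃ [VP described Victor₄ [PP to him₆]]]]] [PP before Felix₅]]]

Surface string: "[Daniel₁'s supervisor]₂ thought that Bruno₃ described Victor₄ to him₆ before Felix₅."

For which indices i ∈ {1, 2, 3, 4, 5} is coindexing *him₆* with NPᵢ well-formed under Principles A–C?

{1, 2, 5}

*him* is a pronoun, so Principle B applies: it must be free in its binding domain.
Binding domain of *him₆*: the embedded TP, whose subject is Bruno₃.
*Daniel₁* and the pronoun do not c-command one another → neither Principle B nor Principle C is at stake; coindexation permitted.
*[Daniel₁'s supervisor]₂* c-commands the pronoun but from outside its binding domain, and is not c-commanded by it → coindexation permitted.
*Bruno₃* c-commands the pronoun within its binding domain → coindexation would violate Principle B.
*Victor₄* c-commands the pronoun within its binding domain → coindexation would violate Principle B.
*Felix₅* and the pronoun do not c-command one another → neither Principle B nor Principle C is at stake; coindexation permitted.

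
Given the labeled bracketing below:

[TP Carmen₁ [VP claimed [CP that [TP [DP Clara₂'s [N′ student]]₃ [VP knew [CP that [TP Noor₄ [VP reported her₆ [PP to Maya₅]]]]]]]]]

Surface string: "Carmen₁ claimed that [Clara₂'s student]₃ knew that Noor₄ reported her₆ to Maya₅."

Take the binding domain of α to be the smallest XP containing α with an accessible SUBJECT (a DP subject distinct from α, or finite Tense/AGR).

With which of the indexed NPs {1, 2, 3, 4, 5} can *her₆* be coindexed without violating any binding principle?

*her* is a pronoun, so Principle B applies: it must be free in its binding domain.
Binding domain of *her₆*: the embedded TP, whose subject is Noor₄.
*Carmen₁* c-commands the pronoun but from outside its binding domain, and is not c-commanded by it → coindexation permitted.
*Clara₂* and the pronoun do not c-command one another → neither Principle B nor Principle C is at stake; coindexation permitted.
*[Clara₂'s student]₃* c-commands the pronoun but from outside its binding domain, and is not c-commanded by it → coindexation permitted.
*Noor₄* c-commands the pronoun within its binding domain → coindexation would violate Principle B.
*Maya₅*: the pronoun c-commands this R-expression → coindexation would violate Principle C on *Maya₅*.

{1, 2, 3}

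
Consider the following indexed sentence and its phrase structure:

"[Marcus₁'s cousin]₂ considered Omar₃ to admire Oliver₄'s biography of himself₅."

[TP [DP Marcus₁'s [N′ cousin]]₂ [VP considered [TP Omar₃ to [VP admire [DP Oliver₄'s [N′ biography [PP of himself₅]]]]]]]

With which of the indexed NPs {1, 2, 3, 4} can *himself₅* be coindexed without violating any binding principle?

*himself* is an anaphor, so Principle A applies: it must be bound in its binding domain.
Binding domain of *himself₅*: the possessed DP, whose subject is Oliver₄.
*Marcus₁* does not c-command the anaphor → cannot bind it.
*[Marcus₁'s cousin]₂* c-commands the anaphor but is outside its binding domain → cannot satisfy Principle A.
*Omar₃* c-commands the anaphor but is outside its binding domain → cannot satisfy Principle A.
*Oliver₄* c-commands the anaphor within its binding domain → licit binder.

{4}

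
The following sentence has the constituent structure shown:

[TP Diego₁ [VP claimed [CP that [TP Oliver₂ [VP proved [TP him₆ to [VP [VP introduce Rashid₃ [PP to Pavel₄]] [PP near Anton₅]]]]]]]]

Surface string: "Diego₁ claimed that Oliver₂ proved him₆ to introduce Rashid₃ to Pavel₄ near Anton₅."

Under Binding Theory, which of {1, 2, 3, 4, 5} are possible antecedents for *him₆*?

*him* is a pronoun, so Principle B applies: it must be free in its binding domain.
Binding domain of *him₆*: the embedded TP, whose subject is Oliver₂.
*Diego₁* c-commands the pronoun but from outside its binding domain, and is not c-commanded by it → coindexation permitted.
*Oliver₂* c-commands the pronoun within its binding domain → coindexation would violate Principle B.
*Rashid₃*: the pronoun c-commands this R-expression → coindexation would violate Principle C on *Rashid₃*.
*Pavel₄*: the pronoun c-commands this R-expression → coindexation would violate Principle C on *Pavel₄*.
*Anton₅*: the pronoun c-commands this R-expression → coindexation would violate Principle C on *Anton₅*.

{1}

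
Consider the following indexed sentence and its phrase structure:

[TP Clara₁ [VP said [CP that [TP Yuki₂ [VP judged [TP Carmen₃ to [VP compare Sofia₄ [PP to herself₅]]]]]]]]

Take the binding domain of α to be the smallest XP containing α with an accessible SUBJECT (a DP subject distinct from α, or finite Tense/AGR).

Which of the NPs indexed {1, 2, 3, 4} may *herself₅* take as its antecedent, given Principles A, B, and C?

*herself* is an anaphor, so Principle A applies: it must be bound in its binding domain.
Binding domain of *herself₅*: the embedded TP, whose subject is Carmen₃.
*Clara₁* c-commands the anaphor but is outside its binding domain → cannot satisfy Principle A.
*Yuki₂* c-commands the anaphor but is outside its binding domain → cannot satisfy Principle A.
*Carmen₃* c-commands the anaphor within its binding domain → licit binder.
*Sofia₄* c-commands the anaphor within its binding domain → licit binder.

{3, 4}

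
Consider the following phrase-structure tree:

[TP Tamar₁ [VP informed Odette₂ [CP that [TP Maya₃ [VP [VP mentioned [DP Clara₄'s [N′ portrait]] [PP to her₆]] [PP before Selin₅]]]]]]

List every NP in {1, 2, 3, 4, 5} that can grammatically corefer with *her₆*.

{1, 2, 4, 5}

*her* is a pronoun, so Principle B applies: it must be free in its binding domain.
Binding domain of *her₆*: the embedded TP, whose subject is Maya₃.
*Tamar₁* c-commands the pronoun but from outside its binding domain, and is not c-commanded by it → coindexation permitted.
*Odette₂* c-commands the pronoun but from outside its binding domain, and is not c-commanded by it → coindexation permitted.
*Maya₃* c-commands the pronoun within its binding domain → coindexation would violate Principle B.
*Clara₄* and the pronoun do not c-command one another → neither Principle B nor Principle C is at stake; coindexation permitted.
*Selin₅* and the pronoun do not c-command one another → neither Principle B nor Principle C is at stake; coindexation permitted.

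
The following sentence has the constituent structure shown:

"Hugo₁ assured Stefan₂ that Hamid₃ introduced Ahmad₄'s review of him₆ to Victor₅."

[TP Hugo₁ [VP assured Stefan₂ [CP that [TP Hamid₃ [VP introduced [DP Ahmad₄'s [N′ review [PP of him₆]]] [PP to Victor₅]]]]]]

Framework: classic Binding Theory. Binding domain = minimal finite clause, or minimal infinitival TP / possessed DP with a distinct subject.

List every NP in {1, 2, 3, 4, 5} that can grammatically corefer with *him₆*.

{1, 2, 3, 5}

*him* is a pronoun, so Principle B applies: it must be free in its binding domain.
Binding domain of *him₆*: the possessed DP, whose subject is Ahmad₄.
*Hugo₁* c-commands the pronoun but from outside its binding domain, and is not c-commanded by it → coindexation permitted.
*Stefan₂* c-commands the pronoun but from outside its binding domain, and is not c-commanded by it → coindexation permitted.
*Hamid₃* c-commands the pronoun but from outside its binding domain, and is not c-commanded by it → coindexation permitted.
*Ahmad₄* c-commands the pronoun within its binding domain → coindexation would violate Principle B.
*Victor₅* and the pronoun do not c-command one another → neither Principle B nor Principle C is at stake; coindexation permitted.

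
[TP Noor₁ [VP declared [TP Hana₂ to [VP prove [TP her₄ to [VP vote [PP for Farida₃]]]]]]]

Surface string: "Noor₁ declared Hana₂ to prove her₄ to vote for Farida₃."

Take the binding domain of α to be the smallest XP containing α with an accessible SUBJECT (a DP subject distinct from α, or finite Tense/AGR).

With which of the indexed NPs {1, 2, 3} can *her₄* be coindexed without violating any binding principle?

*her* is a pronoun, so Principle B applies: it must be free in its binding domain.
Binding domain of *her₄*: the embedded TP, whose subject is Hana₂.
*Noor₁* c-commands the pronoun but from outside its binding domain, and is not c-commanded by it → coindexation permitted.
*Hana₂* c-commands the pronoun within its binding domain → coindexation would violate Principle B.
*Farida₃*: the pronoun c-commands this R-expression → coindexation would violate Principle C on *Farida₃*.

{1}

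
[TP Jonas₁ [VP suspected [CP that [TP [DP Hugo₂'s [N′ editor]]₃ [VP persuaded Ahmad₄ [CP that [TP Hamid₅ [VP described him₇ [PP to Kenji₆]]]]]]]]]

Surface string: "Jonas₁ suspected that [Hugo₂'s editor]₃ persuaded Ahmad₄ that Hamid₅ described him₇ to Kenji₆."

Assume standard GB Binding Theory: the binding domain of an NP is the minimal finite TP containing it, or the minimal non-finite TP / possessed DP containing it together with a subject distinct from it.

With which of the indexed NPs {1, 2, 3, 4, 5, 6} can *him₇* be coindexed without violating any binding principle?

*him* is a pronoun, so Principle B applies: it must be free in its binding domain.
Binding domain of *him₇*: the embedded TP, whose subject is Hamid₅.
*Jonas₁* c-commands the pronoun but from outside its binding domain, and is not c-commanded by it → coindexation permitted.
*Hugo₂* and the pronoun do not c-command one another → neither Principle B nor Principle C is at stake; coindexation permitted.
*[Hugo₂'s editor]₃* c-commands the pronoun but from outside its binding domain, and is not c-commanded by it → coindexation permitted.
*Ahmad₄* c-commands the pronoun but from outside its binding domain, and is not c-commanded by it → coindexation permitted.
*Hamid₅* c-commands the pronoun within its binding domain → coindexation would violate Principle B.
*Kenji₆*: the pronoun c-commands this R-expression → coindexation would violate Principle C on *Kenji₆*.

{1, 2, 3, 4}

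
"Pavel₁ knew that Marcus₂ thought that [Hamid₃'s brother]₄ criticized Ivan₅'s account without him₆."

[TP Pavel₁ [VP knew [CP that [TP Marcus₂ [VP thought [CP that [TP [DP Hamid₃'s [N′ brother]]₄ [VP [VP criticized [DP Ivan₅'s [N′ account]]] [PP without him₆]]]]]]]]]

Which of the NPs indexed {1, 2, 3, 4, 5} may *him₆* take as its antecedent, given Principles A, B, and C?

{1, 2, 3, 5}

*him* is a pronoun, so Principle B applies: it must be free in its binding domain.
Binding domain of *him₆*: the embedded TP, whose subject is [Hamid₃'s brother]₄.
*Pavel₁* c-commands the pronoun but from outside its binding domain, and is not c-commanded by it → coindexation permitted.
*Marcus₂* c-commands the pronoun but from outside its binding domain, and is not c-commanded by it → coindexation permitted.
*Hamid₃* and the pronoun do not c-command one another → neither Principle B nor Principle C is at stake; coindexation permitted.
*[Hamid₃'s brother]₄* c-commands the pronoun within its binding domain → coindexation would violate Principle B.
*Ivan₅* and the pronoun do not c-command one another → neither Principle B nor Principle C is at stake; coindexation permitted.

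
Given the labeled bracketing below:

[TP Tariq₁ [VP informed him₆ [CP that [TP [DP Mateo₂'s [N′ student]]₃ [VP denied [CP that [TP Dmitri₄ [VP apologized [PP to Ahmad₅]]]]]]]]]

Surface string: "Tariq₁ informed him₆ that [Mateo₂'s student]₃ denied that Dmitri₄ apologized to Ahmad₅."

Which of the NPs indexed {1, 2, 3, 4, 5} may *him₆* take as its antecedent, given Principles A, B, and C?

none

*him* is a pronoun, so Principle B applies: it must be free in its binding domain.
Binding domain of *him₆*: the matrix TP, whose subject is Tariq₁.
*Tariq₁* c-commands the pronoun within its binding domain → coindexation would violate Principle B.
*Mateo₂*: the pronoun c-commands this R-expression → coindexation would violate Principle C on *Mateo₂*.
*[Mateo₂'s student]₃*: the pronoun c-commands this R-expression → coindexation would violate Principle C on *[Mateo₂'s student]₃*.
*Dmitri₄*: the pronoun c-commands this R-expression → coindexation would violate Principle C on *Dmitri₄*.
*Ahmad₅*: the pronoun c-commands this R-expression → coindexation would violate Principle C on *Ahmad₅*.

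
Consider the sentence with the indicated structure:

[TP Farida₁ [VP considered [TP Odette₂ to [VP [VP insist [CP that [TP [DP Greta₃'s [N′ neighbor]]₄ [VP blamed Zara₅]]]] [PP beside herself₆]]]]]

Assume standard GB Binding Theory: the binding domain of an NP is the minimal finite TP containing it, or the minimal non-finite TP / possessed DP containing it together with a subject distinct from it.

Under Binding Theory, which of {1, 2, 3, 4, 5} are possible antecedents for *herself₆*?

{2}

*herself* is an anaphor, so Principle A applies: it must be bound in its binding domain.
Binding domain of *herself₆*: the embedded TP, whose subject is Odette₂.
*Farida₁* c-commands the anaphor but is outside its binding domain → cannot satisfy Principle A.
*Odette₂* c-commands the anaphor within its binding domain → licit binder.
*Greta₃* does not c-command the anaphor → cannot bind it.
*[Greta₃'s neighbor]₄* does not c-command the anaphor → cannot bind it.
*Zara₅* does not c-command the anaphor → cannot bind it.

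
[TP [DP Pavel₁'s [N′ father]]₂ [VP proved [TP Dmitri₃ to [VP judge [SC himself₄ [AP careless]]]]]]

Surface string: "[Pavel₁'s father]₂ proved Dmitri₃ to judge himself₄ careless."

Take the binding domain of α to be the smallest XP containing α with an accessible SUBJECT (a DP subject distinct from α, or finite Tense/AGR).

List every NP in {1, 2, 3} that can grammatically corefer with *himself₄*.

{3}

*himself* is an anaphor, so Principle A applies: it must be bound in its binding domain.
Binding domain of *himself₄*: the embedded TP, whose subject is Dmitri₃.
*Pavel₁* does not c-command the anaphor → cannot bind it.
*[Pavel₁'s father]₂* c-commands the anaphor but is outside its binding domain → cannot satisfy Principle A.
*Dmitri₃* c-commands the anaphor within its binding domain → licit binder.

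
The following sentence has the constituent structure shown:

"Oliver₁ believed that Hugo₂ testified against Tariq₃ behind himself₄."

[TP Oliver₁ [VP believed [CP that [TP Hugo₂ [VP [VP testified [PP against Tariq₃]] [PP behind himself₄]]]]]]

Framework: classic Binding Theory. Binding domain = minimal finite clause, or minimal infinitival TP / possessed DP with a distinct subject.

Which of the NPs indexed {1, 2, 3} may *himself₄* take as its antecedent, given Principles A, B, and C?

*himself* is an anaphor, so Principle A applies: it must be bound in its binding domain.
Binding domain of *himself₄*: the embedded TP, whose subject is Hugo₂.
*Oliver₁* c-commands the anaphor but is outside its binding domain → cannot satisfy Principle A.
*Hugo₂* c-commands the anaphor within its binding domain → licit binder.
*Tariq₃* does not c-command the anaphor → cannot bind it.

{2}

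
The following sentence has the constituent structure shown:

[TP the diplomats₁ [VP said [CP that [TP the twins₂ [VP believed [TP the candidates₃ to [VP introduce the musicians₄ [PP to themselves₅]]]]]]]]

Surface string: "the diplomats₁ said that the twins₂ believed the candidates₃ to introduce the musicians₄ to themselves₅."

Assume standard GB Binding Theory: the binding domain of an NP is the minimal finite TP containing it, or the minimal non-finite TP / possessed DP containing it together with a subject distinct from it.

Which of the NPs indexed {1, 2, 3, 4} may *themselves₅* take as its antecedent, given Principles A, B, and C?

*themselves* is an anaphor, so Principle A applies: it must be bound in its binding domain.
Binding domain of *themselves₅*: the embedded TP, whose subject is the candidates₃.
*the diplomats₁* c-commands the anaphor but is outside its binding domain → cannot satisfy Principle A.
*the twins₂* c-commands the anaphor but is outside its binding domain → cannot satisfy Principle A.
*the candidates₃* c-commands the anaphor within its binding domain → licit binder.
*the musicians₄* c-commands the anaphor within its binding domain → licit binder.

{3, 4}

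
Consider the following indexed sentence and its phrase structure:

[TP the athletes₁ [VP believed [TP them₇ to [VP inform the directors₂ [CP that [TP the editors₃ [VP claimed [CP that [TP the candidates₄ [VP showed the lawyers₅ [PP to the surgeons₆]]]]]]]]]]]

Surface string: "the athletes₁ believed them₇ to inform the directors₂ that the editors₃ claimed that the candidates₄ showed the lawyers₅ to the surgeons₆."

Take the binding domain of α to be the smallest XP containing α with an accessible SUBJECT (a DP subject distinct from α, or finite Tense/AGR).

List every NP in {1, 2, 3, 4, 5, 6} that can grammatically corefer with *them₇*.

none

*them* is a pronoun, so Principle B applies: it must be free in its binding domain.
Binding domain of *them₇*: the matrix TP, whose subject is the athletes₁.
*the athletes₁* c-commands the pronoun within its binding domain → coindexation would violate Principle B.
*the directors₂*: the pronoun c-commands this R-expression → coindexation would violate Principle C on *the directors₂*.
*the editors₃*: the pronoun c-commands this R-expression → coindexation would violate Principle C on *the editors₃*.
*the candidates₄*: the pronoun c-commands this R-expression → coindexation would violate Principle C on *the candidates₄*.
*the lawyers₅*: the pronoun c-commands this R-expression → coindexation would violate Principle C on *the lawyers₅*.
*the surgeons₆*: the pronoun c-commands this R-expression → coindexation would violate Principle C on *the surgeons₆*.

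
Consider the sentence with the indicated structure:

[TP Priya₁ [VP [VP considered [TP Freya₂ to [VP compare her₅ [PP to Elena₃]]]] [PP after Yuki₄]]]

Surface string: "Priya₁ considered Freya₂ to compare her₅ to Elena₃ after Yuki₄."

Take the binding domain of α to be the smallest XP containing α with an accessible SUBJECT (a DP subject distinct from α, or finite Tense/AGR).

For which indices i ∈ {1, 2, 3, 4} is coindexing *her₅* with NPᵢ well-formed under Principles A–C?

{1, 4}

*her* is a pronoun, so Principle B applies: it must be free in its binding domain.
Binding domain of *her₅*: the embedded TP, whose subject is Freya₂.
*Priya₁* c-commands the pronoun but from outside its binding domain, and is not c-commanded by it → coindexation permitted.
*Freya₂* c-commands the pronoun within its binding domain → coindexation would violate Principle B.
*Elena₃*: the pronoun c-commands this R-expression → coindexation would violate Principle C on *Elena₃*.
*Yuki₄* and the pronoun do not c-command one another → neither Principle B nor Principle C is at stake; coindexation permitted.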